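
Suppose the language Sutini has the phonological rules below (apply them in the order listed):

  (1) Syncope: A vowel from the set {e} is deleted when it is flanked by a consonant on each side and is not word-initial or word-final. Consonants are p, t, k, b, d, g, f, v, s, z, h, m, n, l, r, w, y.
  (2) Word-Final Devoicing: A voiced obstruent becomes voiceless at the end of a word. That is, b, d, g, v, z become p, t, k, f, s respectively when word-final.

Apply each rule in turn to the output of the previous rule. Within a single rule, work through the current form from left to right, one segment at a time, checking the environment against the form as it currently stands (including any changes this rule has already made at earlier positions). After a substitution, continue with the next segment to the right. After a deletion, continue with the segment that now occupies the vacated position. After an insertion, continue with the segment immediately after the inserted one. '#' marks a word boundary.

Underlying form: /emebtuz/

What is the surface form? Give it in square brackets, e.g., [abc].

[embtus]

(1) Syncope: [emebtuz] → [embtuz]
(2) Word-Final Devoicing: [embtuz] → [embtus]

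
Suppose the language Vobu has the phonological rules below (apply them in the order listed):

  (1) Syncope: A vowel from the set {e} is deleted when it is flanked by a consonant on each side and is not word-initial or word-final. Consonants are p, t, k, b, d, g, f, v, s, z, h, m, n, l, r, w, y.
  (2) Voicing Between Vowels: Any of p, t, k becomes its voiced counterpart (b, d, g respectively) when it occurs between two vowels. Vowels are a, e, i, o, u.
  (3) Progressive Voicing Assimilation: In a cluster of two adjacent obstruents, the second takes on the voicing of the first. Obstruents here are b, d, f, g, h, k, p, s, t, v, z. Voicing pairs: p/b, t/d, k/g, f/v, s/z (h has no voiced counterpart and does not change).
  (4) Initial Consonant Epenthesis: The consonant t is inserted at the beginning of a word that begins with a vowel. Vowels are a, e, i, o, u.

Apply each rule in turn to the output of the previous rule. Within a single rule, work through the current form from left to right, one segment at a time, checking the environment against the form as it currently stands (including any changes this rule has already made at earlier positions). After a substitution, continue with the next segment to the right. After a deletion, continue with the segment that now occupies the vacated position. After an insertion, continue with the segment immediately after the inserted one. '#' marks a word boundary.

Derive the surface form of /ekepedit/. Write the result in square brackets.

[tekptit]

(1) Syncope: [ekepedit] → [ekpdit]
(2) Voicing Between Vowels: no change — [ekpdit]
(3) Progressive Voicing Assimilation: [ekpdit] → [ekptit]
(4) Initial Consonant Epenthesis: [ekptit] → [tekptit]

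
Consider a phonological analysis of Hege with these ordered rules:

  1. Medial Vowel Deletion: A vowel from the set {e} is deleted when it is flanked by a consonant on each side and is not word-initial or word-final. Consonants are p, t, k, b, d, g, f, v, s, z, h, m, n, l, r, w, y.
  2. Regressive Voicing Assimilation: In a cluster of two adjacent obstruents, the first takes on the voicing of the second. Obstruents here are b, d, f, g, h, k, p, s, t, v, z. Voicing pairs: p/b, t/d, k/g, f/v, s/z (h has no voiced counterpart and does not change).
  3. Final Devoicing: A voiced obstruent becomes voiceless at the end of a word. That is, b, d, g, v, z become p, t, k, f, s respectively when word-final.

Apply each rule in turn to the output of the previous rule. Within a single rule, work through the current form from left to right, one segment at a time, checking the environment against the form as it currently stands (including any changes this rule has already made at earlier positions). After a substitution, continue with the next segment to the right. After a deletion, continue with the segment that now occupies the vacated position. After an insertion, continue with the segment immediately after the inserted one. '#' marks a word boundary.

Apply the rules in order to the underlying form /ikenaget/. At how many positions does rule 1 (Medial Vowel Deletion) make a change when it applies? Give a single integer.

1 Medial Vowel Deletion: [ikenaget] → [iknagt]
2 Regressive Voicing Assimilation: [iknagt] → [iknakt]
3 Final Devoicing: no change — [iknakt]
Rule 1 changed 2 position(s).

2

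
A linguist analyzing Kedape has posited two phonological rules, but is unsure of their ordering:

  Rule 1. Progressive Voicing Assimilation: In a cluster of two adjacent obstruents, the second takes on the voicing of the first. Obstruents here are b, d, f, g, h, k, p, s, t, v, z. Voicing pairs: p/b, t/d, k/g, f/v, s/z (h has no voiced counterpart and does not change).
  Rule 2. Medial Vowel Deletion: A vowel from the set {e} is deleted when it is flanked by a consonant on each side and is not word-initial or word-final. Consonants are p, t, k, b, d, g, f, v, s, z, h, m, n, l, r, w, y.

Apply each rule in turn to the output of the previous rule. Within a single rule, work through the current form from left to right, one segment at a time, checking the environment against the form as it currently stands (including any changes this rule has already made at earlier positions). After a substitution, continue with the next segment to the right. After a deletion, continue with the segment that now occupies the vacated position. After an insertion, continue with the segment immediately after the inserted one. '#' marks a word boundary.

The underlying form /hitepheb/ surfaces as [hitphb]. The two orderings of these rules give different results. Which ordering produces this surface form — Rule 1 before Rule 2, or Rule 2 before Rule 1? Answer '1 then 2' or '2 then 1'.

1 then 2

Order 1 then 2:
  1 Progressive Voicing Assimilation: no change — [hitepheb]
  2 Medial Vowel Deletion: [hitepheb] → [hitphb]
  result: [hitphb]
Order 2 then 1:
  2 Medial Vowel Deletion: [hitepheb] → [hitphb]
  1 Progressive Voicing Assimilation: [hitphb] → [hitphp]
  result: [hitphp]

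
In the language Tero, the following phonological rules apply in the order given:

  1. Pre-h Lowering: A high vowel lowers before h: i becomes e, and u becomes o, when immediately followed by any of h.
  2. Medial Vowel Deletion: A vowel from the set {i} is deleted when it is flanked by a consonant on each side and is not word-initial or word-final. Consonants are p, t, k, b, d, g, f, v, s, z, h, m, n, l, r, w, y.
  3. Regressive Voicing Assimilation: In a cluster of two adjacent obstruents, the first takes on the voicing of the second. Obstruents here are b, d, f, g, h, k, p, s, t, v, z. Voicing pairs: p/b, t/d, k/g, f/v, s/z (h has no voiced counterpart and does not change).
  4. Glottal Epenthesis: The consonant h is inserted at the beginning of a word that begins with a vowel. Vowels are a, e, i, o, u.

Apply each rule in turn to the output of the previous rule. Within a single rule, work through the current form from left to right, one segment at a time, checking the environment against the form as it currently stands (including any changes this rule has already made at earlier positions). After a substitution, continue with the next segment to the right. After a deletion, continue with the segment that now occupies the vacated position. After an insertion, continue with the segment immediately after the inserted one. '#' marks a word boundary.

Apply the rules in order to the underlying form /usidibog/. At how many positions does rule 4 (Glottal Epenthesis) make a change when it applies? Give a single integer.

1

1 Pre-h Lowering: no change — [usidibog]
2 Medial Vowel Deletion: [usidibog] → [usdbog]
3 Regressive Voicing Assimilation: [usdbog] → [uzdbog]
4 Glottal Epenthesis: [uzdbog] → [huzdbog]
Rule 4 changed 1 position(s).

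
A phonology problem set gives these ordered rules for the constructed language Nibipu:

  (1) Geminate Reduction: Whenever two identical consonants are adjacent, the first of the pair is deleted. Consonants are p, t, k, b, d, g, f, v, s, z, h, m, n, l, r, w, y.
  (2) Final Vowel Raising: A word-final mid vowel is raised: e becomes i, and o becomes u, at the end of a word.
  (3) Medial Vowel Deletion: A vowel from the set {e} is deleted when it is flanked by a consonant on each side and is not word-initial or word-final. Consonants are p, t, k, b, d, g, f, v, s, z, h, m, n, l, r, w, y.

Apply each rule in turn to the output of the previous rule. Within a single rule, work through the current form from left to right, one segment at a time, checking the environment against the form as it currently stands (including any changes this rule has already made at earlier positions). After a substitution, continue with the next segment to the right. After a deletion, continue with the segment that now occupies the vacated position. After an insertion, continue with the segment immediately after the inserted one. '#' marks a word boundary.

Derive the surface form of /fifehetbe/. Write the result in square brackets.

(1) Geminate Reduction: no change — [fifehetbe]
(2) Final Vowel Raising: [fifehetbe] → [fifehetbi]
(3) Medial Vowel Deletion: [fifehetbi] → [fifhtbi]

[fifhtbi]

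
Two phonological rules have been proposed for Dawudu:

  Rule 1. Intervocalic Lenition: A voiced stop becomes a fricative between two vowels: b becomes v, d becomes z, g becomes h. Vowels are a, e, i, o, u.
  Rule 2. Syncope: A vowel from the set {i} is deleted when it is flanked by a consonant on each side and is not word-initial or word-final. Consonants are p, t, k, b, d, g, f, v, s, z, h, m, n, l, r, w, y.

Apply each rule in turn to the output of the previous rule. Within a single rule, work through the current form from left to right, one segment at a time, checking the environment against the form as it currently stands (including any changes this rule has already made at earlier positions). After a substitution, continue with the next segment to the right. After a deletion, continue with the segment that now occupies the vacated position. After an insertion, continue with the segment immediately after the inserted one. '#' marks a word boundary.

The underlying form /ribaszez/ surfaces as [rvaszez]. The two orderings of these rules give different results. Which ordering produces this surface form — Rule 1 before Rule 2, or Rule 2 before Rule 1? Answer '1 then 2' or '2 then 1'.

1 then 2

Order 1 then 2:
  1 Intervocalic Lenition: [ribaszez] → [rivaszez]
  2 Syncope: [rivaszez] → [rvaszez]
  result: [rvaszez]
Order 2 then 1:
  2 Syncope: [ribaszez] → [rbaszez]
  1 Intervocalic Lenition: no change — [rbaszez]
  result: [rbaszez]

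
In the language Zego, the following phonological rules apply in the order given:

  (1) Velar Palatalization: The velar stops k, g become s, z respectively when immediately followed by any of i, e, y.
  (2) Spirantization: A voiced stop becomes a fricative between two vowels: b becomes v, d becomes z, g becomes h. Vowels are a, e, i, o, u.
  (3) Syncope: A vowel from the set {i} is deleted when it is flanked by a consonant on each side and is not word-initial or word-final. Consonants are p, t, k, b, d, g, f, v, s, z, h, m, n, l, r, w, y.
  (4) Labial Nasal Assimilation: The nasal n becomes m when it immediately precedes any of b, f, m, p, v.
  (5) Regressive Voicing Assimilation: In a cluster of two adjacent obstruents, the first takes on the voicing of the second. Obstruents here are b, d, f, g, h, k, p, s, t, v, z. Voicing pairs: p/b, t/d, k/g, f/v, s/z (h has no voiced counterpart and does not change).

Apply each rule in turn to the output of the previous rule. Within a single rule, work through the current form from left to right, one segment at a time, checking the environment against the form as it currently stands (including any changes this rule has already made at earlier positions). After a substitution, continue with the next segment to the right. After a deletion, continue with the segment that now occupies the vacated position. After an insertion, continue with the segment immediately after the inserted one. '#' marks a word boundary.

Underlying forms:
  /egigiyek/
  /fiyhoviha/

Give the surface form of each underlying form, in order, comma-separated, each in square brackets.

[ezzyek], [fyhofha]

/egigiyek/:
  (1) Velar Palatalization: [egigiyek] → [eziziyek]
  (2) Spirantization: no change — [eziziyek]
  (3) Syncope: [eziziyek] → [ezzyek]
  (4) Labial Nasal Assimilation: no change — [ezzyek]
  (5) Regressive Voicing Assimilation: no change — [ezzyek]
/fiyhoviha/:
  (1) Velar Palatalization: no change — [fiyhoviha]
  (2) Spirantization: no change — [fiyhoviha]
  (3) Syncope: [fiyhoviha] → [fyhovha]
  (4) Labial Nasal Assimilation: no change — [fyhovha]
  (5) Regressive Voicing Assimilation: [fyhovha] → [fyhofha]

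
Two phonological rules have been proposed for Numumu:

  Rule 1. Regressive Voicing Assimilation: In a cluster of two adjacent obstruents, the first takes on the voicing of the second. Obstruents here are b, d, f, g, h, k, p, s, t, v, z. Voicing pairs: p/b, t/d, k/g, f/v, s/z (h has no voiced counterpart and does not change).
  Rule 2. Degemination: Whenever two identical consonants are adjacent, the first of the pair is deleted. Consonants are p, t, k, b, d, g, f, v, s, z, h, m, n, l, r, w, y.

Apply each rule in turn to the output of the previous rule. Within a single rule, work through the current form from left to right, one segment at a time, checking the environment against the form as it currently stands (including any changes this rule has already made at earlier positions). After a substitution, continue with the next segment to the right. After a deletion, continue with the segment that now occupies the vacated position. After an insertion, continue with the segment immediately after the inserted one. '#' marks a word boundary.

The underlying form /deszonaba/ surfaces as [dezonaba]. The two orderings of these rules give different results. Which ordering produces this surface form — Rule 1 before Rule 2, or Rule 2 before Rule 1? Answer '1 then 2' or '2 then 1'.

1 then 2

Order 1 then 2:
  1 Regressive Voicing Assimilation: [deszonaba] → [dezzonaba]
  2 Degemination: [dezzonaba] → [dezonaba]
  result: [dezonaba]
Order 2 then 1:
  2 Degemination: no change — [deszonaba]
  1 Regressive Voicing Assimilation: [deszonaba] → [dezzonaba]
  result: [dezzonaba]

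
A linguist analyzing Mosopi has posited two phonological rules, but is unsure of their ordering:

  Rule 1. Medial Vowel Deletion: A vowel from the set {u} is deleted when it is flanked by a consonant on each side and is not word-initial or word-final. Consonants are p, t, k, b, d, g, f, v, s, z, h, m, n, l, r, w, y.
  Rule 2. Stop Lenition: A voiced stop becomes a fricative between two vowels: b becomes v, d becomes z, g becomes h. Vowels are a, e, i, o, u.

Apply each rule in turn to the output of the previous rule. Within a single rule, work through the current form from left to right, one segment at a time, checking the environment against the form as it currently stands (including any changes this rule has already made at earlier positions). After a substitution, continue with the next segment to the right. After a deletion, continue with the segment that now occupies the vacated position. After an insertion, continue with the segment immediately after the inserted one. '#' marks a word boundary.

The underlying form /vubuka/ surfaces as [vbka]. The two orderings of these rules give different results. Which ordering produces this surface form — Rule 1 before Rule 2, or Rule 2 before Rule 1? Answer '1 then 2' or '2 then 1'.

Order 1 then 2:
  1 Medial Vowel Deletion: [vubuka] → [vbka]
  2 Stop Lenition: no change — [vbka]
  result: [vbka]
Order 2 then 1:
  2 Stop Lenition: [vubuka] → [vuvuka]
  1 Medial Vowel Deletion: [vuvuka] → [vvka]
  result: [vvka]

1 then 2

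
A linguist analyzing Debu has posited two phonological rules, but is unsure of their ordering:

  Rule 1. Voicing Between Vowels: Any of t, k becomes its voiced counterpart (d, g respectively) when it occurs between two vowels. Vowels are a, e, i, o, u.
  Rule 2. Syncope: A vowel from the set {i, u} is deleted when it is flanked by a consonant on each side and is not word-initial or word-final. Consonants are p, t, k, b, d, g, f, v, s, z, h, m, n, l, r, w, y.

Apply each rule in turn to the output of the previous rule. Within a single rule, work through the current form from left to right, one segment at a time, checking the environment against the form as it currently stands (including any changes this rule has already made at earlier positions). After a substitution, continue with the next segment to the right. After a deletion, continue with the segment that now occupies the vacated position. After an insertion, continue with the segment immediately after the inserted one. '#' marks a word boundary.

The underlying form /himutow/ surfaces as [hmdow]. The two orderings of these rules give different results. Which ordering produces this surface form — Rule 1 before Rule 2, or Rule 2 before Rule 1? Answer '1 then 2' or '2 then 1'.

Order 1 then 2:
  1 Voicing Between Vowels: [himutow] → [himudow]
  2 Syncope: [himudow] → [hmdow]
  result: [hmdow]
Order 2 then 1:
  2 Syncope: [himutow] → [hmtow]
  1 Voicing Between Vowels: no change — [hmtow]
  result: [hmtow]

1 then 2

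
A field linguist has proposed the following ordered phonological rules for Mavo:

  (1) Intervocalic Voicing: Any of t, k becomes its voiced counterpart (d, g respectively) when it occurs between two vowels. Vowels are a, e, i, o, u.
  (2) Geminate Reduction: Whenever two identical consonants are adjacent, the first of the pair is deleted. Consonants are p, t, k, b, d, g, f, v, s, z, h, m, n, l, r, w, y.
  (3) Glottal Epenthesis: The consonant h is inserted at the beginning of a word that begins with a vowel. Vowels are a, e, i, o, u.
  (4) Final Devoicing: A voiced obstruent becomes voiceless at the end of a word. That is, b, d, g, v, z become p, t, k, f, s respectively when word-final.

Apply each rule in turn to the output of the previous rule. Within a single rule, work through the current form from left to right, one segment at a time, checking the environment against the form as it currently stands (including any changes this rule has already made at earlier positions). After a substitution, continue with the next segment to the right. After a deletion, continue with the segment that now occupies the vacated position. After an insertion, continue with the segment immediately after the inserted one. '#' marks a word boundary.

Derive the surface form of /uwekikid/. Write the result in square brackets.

[huwegigit]

(1) Intervocalic Voicing: [uwekikid] → [uwegigid]
(2) Geminate Reduction: no change — [uwegigid]
(3) Glottal Epenthesis: [uwegigid] → [huwegigid]
(4) Final Devoicing: [huwegigid] → [huwegigit]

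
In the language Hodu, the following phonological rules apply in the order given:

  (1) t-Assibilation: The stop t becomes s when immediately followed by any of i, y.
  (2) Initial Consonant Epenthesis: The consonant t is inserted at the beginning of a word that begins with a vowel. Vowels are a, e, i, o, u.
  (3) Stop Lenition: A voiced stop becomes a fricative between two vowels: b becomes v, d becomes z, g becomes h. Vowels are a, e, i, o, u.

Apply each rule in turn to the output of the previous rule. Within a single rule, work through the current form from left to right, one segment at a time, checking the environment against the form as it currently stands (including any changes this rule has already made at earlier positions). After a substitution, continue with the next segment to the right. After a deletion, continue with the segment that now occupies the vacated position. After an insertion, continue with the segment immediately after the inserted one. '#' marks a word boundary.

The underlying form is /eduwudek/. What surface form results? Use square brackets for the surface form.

(1) t-Assibilation: no change — [eduwudek]
(2) Initial Consonant Epenthesis: [eduwudek] → [teduwudek]
(3) Stop Lenition: [teduwudek] → [tezuwuzek]

[tezuwuzek]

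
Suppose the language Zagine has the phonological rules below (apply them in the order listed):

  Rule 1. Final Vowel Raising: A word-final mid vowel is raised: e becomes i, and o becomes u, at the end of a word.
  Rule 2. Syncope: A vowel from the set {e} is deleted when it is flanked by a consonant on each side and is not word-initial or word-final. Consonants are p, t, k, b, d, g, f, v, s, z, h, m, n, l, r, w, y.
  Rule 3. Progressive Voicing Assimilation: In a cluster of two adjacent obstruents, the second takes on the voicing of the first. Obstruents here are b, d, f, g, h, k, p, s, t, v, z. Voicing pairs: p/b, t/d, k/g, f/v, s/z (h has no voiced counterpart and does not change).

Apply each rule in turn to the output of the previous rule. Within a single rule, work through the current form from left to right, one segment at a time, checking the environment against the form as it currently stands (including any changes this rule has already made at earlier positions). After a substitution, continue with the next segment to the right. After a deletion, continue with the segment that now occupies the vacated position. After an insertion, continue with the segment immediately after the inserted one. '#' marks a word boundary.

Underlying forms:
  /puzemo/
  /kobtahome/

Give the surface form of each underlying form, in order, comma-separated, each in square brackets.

/puzemo/:
  Rule 1 Final Vowel Raising: [puzemo] → [puzemu]
  Rule 2 Syncope: [puzemu] → [puzmu]
  Rule 3 Progressive Voicing Assimilation: no change — [puzmu]
/kobtahome/:
  Rule 1 Final Vowel Raising: [kobtahome] → [kobtahomi]
  Rule 2 Syncope: no change — [kobtahomi]
  Rule 3 Progressive Voicing Assimilation: [kobtahomi] → [kobdahomi]

[puzmu], [kobdahomi]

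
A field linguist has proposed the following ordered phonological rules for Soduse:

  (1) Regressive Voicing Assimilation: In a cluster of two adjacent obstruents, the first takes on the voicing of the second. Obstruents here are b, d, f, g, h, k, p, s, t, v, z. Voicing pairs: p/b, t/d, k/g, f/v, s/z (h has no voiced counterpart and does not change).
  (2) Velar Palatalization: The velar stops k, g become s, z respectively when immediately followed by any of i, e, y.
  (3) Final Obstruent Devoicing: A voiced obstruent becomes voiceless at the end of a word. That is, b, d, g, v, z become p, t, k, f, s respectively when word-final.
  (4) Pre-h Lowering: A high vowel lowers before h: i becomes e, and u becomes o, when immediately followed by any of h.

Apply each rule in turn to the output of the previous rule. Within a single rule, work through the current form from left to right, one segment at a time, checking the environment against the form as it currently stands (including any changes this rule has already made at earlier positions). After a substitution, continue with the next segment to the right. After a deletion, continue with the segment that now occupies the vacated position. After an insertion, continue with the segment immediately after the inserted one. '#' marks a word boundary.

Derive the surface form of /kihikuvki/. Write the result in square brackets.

(1) Regressive Voicing Assimilation: [kihikuvki] → [kihikufki]
(2) Velar Palatalization: [kihikufki] → [sihikufsi]
(3) Final Obstruent Devoicing: no change — [sihikufsi]
(4) Pre-h Lowering: [sihikufsi] → [sehikufsi]

[sehikufsi]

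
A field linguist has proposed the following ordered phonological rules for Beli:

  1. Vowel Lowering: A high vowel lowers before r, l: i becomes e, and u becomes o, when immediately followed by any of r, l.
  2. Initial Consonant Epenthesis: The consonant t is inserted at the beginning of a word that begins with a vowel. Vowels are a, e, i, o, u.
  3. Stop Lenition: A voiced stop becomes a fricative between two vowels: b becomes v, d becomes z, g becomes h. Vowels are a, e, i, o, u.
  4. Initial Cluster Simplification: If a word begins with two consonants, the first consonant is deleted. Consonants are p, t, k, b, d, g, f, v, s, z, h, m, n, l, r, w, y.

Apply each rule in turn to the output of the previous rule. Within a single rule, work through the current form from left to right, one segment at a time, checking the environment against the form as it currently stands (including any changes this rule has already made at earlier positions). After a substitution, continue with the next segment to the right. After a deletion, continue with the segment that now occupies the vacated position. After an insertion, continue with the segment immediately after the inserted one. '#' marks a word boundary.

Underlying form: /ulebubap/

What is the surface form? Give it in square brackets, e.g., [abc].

[tolevuvap]

1 Vowel Lowering: [ulebubap] → [olebubap]
2 Initial Consonant Epenthesis: [olebubap] → [tolebubap]
3 Stop Lenition: [tolebubap] → [tolevuvap]
4 Initial Cluster Simplification: no change — [tolevuvap]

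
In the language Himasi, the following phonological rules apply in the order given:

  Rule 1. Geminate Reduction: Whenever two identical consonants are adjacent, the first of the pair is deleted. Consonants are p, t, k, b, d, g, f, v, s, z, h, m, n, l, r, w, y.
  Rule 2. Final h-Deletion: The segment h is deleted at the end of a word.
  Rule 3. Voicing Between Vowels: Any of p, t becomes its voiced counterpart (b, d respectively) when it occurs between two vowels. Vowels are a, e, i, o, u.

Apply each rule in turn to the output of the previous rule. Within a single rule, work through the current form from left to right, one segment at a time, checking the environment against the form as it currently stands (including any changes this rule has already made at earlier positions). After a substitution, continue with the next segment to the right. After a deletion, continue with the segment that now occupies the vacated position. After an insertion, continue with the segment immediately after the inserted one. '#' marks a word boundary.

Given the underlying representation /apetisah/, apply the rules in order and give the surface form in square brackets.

Rule 1 Geminate Reduction: no change — [apetisah]
Rule 2 Final h-Deletion: [apetisah] → [apetisa]
Rule 3 Voicing Between Vowels: [apetisa] → [abedisa]

[abedisa]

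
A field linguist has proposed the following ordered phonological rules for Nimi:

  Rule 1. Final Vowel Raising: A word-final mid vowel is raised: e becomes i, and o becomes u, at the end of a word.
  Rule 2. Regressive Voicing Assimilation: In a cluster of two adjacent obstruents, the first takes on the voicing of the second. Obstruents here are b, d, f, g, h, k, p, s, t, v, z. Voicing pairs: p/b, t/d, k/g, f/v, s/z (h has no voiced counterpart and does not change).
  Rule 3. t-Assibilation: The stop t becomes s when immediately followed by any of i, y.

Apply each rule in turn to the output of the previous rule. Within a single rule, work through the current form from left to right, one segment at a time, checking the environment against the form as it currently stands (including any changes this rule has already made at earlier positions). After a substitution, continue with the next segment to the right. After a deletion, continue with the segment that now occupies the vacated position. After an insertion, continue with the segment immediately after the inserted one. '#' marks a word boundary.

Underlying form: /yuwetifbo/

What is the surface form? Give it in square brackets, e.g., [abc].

[yuwesivbu]

Rule 1 Final Vowel Raising: [yuwetifbo] → [yuwetifbu]
Rule 2 Regressive Voicing Assimilation: [yuwetifbu] → [yuwetivbu]
Rule 3 t-Assibilation: [yuwetivbu] → [yuwesivbu]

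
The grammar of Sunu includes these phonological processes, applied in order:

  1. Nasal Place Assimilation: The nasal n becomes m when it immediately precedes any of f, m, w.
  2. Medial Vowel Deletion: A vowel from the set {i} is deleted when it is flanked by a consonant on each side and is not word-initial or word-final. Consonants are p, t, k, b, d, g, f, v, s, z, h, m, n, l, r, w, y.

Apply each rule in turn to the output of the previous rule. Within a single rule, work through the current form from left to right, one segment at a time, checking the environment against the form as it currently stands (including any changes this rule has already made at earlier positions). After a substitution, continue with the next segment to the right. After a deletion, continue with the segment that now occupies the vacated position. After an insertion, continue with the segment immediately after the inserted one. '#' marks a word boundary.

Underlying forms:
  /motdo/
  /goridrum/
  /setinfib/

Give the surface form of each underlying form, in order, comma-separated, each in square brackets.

/motdo/:
  1 Nasal Place Assimilation: no change — [motdo]
  2 Medial Vowel Deletion: no change — [motdo]
/goridrum/:
  1 Nasal Place Assimilation: no change — [goridrum]
  2 Medial Vowel Deletion: [goridrum] → [gordrum]
/setinfib/:
  1 Nasal Place Assimilation: [setinfib] → [setimfib]
  2 Medial Vowel Deletion: [setimfib] → [setmfb]

[motdo], [gordrum], [setmfb]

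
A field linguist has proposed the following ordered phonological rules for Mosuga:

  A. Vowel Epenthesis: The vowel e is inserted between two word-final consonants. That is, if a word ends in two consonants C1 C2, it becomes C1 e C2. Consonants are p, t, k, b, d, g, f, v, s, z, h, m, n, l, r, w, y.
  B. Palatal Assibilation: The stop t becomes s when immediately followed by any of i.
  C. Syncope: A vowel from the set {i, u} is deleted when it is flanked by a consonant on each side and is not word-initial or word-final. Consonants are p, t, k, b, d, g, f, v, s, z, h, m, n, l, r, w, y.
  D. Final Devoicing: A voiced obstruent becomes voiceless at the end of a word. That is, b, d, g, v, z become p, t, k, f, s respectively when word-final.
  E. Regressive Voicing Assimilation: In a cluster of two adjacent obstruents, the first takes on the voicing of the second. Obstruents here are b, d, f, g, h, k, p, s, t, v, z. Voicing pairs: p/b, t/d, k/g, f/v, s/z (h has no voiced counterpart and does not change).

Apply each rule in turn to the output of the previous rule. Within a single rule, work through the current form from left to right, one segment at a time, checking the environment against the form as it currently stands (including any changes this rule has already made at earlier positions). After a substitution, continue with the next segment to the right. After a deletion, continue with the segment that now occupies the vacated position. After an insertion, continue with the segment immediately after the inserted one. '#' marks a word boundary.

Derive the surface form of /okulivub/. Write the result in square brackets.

[oklfp]

A Vowel Epenthesis: no change — [okulivub]
B Palatal Assibilation: no change — [okulivub]
C Syncope: [okulivub] → [oklvb]
D Final Devoicing: [oklvb] → [oklvp]
E Regressive Voicing Assimilation: [oklvp] → [oklfp]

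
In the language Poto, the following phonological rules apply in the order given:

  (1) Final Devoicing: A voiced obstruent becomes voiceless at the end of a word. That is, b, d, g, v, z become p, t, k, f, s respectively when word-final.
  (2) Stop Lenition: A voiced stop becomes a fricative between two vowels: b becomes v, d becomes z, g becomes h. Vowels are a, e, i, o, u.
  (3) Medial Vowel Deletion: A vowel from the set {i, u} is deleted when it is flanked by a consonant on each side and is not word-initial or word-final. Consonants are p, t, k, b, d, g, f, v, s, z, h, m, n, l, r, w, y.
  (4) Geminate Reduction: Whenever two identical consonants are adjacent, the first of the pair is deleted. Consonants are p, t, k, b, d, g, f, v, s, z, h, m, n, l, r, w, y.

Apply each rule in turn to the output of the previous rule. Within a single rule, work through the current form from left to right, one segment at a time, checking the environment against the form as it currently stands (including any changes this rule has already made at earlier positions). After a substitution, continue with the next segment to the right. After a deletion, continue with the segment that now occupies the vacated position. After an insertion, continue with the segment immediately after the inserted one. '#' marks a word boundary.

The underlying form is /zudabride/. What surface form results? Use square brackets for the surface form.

(1) Final Devoicing: no change — [zudabride]
(2) Stop Lenition: [zudabride] → [zuzabrize]
(3) Medial Vowel Deletion: [zuzabrize] → [zzabrze]
(4) Geminate Reduction: [zzabrze] → [zabrze]

[zabrze]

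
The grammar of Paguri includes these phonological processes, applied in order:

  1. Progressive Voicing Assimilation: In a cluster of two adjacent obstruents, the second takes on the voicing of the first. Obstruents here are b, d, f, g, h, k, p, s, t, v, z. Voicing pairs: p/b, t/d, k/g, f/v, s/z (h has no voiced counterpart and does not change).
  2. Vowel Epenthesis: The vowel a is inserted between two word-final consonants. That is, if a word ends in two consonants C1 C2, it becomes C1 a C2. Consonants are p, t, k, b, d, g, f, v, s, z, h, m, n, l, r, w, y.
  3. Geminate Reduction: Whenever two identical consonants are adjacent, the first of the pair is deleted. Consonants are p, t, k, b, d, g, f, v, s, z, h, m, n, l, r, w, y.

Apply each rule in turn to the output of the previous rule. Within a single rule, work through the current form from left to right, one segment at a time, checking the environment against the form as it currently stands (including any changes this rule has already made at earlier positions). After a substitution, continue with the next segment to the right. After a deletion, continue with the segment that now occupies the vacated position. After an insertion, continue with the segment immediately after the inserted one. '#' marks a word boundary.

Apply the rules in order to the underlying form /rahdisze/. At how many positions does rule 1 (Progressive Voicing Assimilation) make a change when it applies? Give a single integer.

1 Progressive Voicing Assimilation: [rahdisze] → [rahtisse]
2 Vowel Epenthesis: no change — [rahtisse]
3 Geminate Reduction: [rahtisse] → [rahtise]
Rule 1 changed 2 position(s).

2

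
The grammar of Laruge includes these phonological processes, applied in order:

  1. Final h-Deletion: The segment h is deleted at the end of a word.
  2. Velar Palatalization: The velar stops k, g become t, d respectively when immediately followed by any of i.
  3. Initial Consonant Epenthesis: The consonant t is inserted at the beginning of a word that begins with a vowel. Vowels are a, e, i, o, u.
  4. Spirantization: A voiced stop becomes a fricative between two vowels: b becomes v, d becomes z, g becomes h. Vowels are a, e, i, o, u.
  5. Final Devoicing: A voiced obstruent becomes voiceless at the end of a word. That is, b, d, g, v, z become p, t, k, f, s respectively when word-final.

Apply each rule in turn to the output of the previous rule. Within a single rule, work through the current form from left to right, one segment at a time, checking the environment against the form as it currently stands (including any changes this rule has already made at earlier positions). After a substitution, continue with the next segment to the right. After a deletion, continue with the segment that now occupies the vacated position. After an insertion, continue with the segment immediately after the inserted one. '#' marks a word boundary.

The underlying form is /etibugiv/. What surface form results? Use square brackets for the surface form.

[tetivuzif]

1 Final h-Deletion: no change — [etibugiv]
2 Velar Palatalization: [etibugiv] → [etibudiv]
3 Initial Consonant Epenthesis: [etibudiv] → [tetibudiv]
4 Spirantization: [tetibudiv] → [tetivuziv]
5 Final Devoicing: [tetivuziv] → [tetivuzif]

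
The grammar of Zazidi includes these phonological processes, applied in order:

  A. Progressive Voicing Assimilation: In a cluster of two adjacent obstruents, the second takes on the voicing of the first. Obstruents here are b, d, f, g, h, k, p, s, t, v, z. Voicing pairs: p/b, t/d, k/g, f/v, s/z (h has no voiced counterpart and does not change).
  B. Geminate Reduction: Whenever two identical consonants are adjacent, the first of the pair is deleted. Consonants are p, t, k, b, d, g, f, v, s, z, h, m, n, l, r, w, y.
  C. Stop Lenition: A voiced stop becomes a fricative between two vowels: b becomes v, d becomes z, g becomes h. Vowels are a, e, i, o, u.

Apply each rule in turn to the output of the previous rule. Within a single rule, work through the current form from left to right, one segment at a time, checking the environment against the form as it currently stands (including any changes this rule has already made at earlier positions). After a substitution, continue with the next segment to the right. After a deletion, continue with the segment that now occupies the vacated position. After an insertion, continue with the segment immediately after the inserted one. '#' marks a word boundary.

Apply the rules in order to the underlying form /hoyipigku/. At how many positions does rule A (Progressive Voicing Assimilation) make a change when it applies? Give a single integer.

1

A Progressive Voicing Assimilation: [hoyipigku] → [hoyipiggu]
B Geminate Reduction: [hoyipiggu] → [hoyipigu]
C Stop Lenition: [hoyipigu] → [hoyipihu]
Rule A changed 1 position(s).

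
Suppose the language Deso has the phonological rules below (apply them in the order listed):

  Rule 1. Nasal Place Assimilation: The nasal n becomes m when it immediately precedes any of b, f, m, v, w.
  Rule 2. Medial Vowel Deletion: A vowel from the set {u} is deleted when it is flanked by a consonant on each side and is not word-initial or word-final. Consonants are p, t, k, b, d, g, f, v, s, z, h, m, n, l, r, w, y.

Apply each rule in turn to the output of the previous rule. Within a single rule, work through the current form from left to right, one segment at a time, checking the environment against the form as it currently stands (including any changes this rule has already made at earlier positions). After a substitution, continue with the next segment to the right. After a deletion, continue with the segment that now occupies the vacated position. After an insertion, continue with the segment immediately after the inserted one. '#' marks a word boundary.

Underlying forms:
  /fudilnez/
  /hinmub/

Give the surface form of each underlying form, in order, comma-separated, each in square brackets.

[fdilnez], [himmb]

/fudilnez/:
  Rule 1 Nasal Place Assimilation: no change — [fudilnez]
  Rule 2 Medial Vowel Deletion: [fudilnez] → [fdilnez]
/hinmub/:
  Rule 1 Nasal Place Assimilation: [hinmub] → [himmub]
  Rule 2 Medial Vowel Deletion: [himmub] → [himmb]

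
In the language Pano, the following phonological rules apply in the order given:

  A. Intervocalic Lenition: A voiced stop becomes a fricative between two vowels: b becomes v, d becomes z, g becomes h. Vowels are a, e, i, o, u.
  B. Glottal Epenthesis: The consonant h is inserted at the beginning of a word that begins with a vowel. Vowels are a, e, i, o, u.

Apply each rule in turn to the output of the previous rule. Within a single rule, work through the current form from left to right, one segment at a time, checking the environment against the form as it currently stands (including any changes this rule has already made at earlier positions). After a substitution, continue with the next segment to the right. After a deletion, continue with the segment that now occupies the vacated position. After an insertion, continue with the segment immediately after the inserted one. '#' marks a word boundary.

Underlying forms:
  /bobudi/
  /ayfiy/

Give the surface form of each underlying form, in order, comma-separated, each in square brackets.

/bobudi/:
  A Intervocalic Lenition: [bobudi] → [bovuzi]
  B Glottal Epenthesis: no change — [bovuzi]
/ayfiy/:
  A Intervocalic Lenition: no change — [ayfiy]
  B Glottal Epenthesis: [ayfiy] → [hayfiy]

[bovuzi], [hayfiy]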